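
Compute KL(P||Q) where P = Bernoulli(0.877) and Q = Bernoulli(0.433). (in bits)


KL = p*log2(p/q) + (1-p)*log2((1-p)/(1-q)) = 0.877*log2(0.877/0.433) + 0.123*log2(0.123/0.567) = 0.6218

0.6218 bits


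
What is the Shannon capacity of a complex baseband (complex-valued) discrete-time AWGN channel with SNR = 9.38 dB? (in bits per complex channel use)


SNR_linear = 10^(9.38/10) = 8.6696; C = log2(1 + SNR_linear) = log2(1 + 8.6696) = 3.2735

3.2735 bits/channel use


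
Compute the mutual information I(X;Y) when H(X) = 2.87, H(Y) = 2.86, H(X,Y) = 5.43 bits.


I(X;Y) = H(X) + H(Y) - H(X,Y) = 2.87 + 2.86 - 5.43 = 0.3

0.3 bits


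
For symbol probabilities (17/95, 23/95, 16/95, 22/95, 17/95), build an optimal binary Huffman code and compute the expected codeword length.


Huffman construction (repeatedly merge the two least-probable nodes; each merge adds 1 bit to every symbol beneath it): 16/95 + 17/95 = 33/95; 17/95 + 22/95 = 39/95; 23/95 + 33/95 = 56/95; 39/95 + 56/95 = 1. Resulting codeword lengths (in the order the probabilities were given): (3, 2, 3, 2, 2). L_avg = sum(p_i * l_i) = 17/95*3 + 23/95*2 + 16/95*3 + 22/95*2 + 17/95*2 = 223/95 = 2.3474

2.3474 bits


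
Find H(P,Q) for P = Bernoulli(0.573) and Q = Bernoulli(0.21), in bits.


H(P,Q) = -p*log2(q) - (1-p)*log2(1-q). -0.573*log2(0.21) = 1.290132; -0.427*log2(0.79) = 0.145212. H(P,Q) = 1.290132 + 0.145212 = 1.4353

1.4353 bits


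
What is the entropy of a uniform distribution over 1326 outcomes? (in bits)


H = log2(n) = log2(1326) = 10.3729

10.3729 bits


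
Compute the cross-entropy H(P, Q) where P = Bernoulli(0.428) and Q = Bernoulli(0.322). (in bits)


H(P,Q) = -p*log2(q) - (1-p)*log2(1-q). -0.428*log2(0.322) = 0.699723; -0.572*log2(0.678) = 0.320688. H(P,Q) = 0.699723 + 0.320688 = 1.0204

1.0204 bits


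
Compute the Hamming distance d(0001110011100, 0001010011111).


Count differing positions: . . . . ^ . . . . . . ^ ^ = 3 differences

3


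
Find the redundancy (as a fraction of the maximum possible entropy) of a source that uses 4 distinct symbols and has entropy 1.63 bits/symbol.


H_max = log2(K) = log2(4) = 2.0 bits/symbol. Redundancy = 1 - H/H_max = 1 - 1.63/2.0 = 1 - 0.815 = 0.185

0.185


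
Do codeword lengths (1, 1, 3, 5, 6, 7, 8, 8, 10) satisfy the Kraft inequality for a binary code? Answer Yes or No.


Kraft sum = sum(2^(-l_i)) = 1.1885, need <= 1. Result: violated (a binary prefix-free code with these lengths cannot exist)

No


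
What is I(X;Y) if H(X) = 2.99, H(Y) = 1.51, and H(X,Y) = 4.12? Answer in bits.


I(X;Y) = H(X) + H(Y) - H(X,Y) = 2.99 + 1.51 - 4.12 = 0.38

0.38 bits


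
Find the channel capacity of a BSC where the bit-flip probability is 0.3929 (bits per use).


H(p) = -p*log2(p) - (1-p)*log2(1-p) = -0.3929*log2(0.3929) - 0.6071*log2(0.6071) = 0.529537 + 0.437108 = 0.9666. C = 1 - H(p) = 1 - 0.9666 = 0.0334

0.0334 bits


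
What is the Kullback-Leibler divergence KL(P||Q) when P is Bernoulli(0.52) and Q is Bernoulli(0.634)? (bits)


KL = p*log2(p/q) + (1-p)*log2((1-p)/(1-q)) = 0.52*log2(0.52/0.634) + 0.48*log2(0.48/0.366) = 0.0391

0.0391 bits


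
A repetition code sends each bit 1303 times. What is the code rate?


Rate = k/n = 1/1303

1/1303


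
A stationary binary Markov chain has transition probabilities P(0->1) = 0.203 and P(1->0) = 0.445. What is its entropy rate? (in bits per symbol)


Stationary distribution: pi_0 = p10/(p01+p10) = 0.6867, pi_1 = 0.3133. Entropy rate H' = pi_0*H(p01) + pi_1*H(p10) = 0.6867*0.7279 + 0.3133*0.9913 = 0.8104

0.8104 bits/symbol


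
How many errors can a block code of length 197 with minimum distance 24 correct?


Correction capability = floor((d-1)/2) = floor((24-1)/2) = 11

11 errors


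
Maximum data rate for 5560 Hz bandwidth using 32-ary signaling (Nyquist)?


Rate = 2 * B * log2(M) = 2 * 5560 * 5.0 = 55600.0

55600.0 bps


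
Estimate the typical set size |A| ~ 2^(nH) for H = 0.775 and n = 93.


log2|A_typical| = nH = 93 * 0.775 = 72.075, so |A_typical| ~ 2^72.075 = 4.974e+21

4.974e+21


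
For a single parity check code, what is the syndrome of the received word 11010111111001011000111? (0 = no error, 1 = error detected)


Syndrome = XOR of all bits = 1 XOR 1 XOR 0 XOR 1 XOR 0 XOR 1 XOR 1 XOR 1 XOR 1 XOR 1 XOR 1 XOR 0 XOR 0 XOR 1 XOR 0 XOR 1 XOR 1 XOR 0 XOR 0 XOR 0 XOR 1 XOR 1 XOR 1 = 1

1


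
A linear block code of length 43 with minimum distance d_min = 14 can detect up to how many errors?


Detection capability = d_min - 1 = 14 - 1 = 13

13 errors


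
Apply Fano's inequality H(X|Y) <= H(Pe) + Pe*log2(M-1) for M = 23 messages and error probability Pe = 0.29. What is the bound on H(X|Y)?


H(Pe) = -Pe*log2(Pe) - (1-Pe)*log2(1-Pe) = -0.29*log2(0.29) - 0.71*log2(0.71) = 0.517904 + 0.350817 = 0.8687. Pe*log2(M-1) = 0.29*log2(22) = 1.293235. Bound = H(Pe) + Pe*log2(M-1) = 0.517904 + 0.350817 + 1.293235 = 2.162

2.162 bits


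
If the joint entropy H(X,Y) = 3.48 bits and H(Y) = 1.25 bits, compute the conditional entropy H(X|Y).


H(X|Y) = H(X,Y) - H(Y) = 3.48 - 1.25 = 2.23

2.23 bits


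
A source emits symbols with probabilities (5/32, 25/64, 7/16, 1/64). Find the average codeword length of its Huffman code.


Huffman construction (repeatedly merge the two least-probable nodes; each merge adds 1 bit to every symbol beneath it): 1/64 + 5/32 = 11/64; 11/64 + 25/64 = 9/16; 7/16 + 9/16 = 1. Resulting codeword lengths (in the order the probabilities were given): (3, 2, 1, 3). L_avg = sum(p_i * l_i) = 5/32*3 + 25/64*2 + 7/16*1 + 1/64*3 = 111/64 = 1.7344

1.7344 bits


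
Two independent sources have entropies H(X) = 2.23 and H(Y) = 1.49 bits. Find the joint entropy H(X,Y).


For independent variables, H(X,Y) = H(X) + H(Y) = 2.23 + 1.49 = 3.72

3.72 bits


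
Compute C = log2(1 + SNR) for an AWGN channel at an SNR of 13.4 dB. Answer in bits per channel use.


SNR_linear = 10^(13.4/10) = 21.8776; C = log2(1 + SNR_linear) = log2(1 + 21.8776) = 4.5159

4.5159 bits/channel use


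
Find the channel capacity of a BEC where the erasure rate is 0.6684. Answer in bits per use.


C = 1 - epsilon = 1 - 0.6684 = 0.3316

0.3316 bits


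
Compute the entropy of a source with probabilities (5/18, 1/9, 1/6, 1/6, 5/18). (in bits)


H = -sum(p_i * log2(p_i)). Terms: -(5/18)*log2(5/18) = 0.513332; -(1/9)*log2(1/9) = 0.352214; -(1/6)*log2(1/6) = 0.430827; -(1/6)*log2(1/6) = 0.430827; -(5/18)*log2(5/18) = 0.513332. H = 0.513332 + 0.352214 + 0.430827 + 0.430827 + 0.513332 = 2.2405

2.2405 bits


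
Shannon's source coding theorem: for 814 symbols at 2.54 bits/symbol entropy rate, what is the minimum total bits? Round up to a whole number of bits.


Minimum bits >= n * H = 814 * 2.54 = 2067.56, rounded up to a whole number of bits = 2068

2068 bits


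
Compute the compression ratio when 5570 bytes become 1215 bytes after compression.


Ratio = original / compressed = 5570 / 1215 = 4.5844

4.5844


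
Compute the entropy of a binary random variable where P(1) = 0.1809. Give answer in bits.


H = -p*log2(p) - (1-p)*log2(1-p). -0.1809*log2(0.1809) = 0.446232; -0.8191*log2(0.8191) = 0.235809. H = 0.446232 + 0.235809 = 0.682

0.682 bits


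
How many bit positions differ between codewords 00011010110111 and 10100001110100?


Count differing positions: ^ . ^ ^ ^ . ^ ^ . . . . ^ ^ = 8 differences

8


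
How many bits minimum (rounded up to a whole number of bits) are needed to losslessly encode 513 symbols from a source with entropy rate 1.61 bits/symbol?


Minimum bits >= n * H = 513 * 1.61 = 825.93, rounded up to a whole number of bits = 826

826 bits


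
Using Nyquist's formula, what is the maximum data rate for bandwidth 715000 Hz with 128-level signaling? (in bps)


Rate = 2 * B * log2(M) = 2 * 715000 * 7.0 = 10010000.0

10010000.0 bps


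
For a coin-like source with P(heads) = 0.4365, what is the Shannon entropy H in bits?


H = -p*log2(p) - (1-p)*log2(1-p). -0.4365*log2(0.4365) = 0.522031; -0.5635*log2(0.5635) = 0.466303. H = 0.522031 + 0.466303 = 0.9883

0.9883 bits


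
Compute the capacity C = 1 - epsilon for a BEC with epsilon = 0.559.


C = 1 - epsilon = 1 - 0.559 = 0.441

0.441 bits


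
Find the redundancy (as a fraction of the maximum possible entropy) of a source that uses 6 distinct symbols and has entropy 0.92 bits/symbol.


H_max = log2(K) = log2(6) = 2.585 bits/symbol. Redundancy = 1 - H/H_max = 1 - 0.92/2.585 = 1 - 0.3559 = 0.6441

0.6441


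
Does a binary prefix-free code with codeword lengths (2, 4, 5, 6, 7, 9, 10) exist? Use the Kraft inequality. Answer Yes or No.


Kraft sum = sum(2^(-l_i)) = 0.3701, need <= 1. Result: satisfied (a binary prefix-free code with these lengths exists)

Yes


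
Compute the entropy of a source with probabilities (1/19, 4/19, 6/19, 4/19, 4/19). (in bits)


H = -sum(p_i * log2(p_i)). Terms: -(1/19)*log2(1/19) = 0.223575; -(4/19)*log2(4/19) = 0.473248; -(6/19)*log2(6/19) = 0.525147; -(4/19)*log2(4/19) = 0.473248; -(4/19)*log2(4/19) = 0.473248. H = 0.223575 + 0.473248 + 0.525147 + 0.473248 + 0.473248 = 2.1685

2.1685 bits


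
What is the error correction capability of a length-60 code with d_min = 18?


Correction capability = floor((d-1)/2) = floor((18-1)/2) = 8

8 errors


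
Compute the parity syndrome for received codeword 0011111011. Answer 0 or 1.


Syndrome = XOR of all bits = 0 XOR 0 XOR 1 XOR 1 XOR 1 XOR 1 XOR 1 XOR 0 XOR 1 XOR 1 = 1

1


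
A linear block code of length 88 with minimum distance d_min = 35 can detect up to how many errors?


Detection capability = d_min - 1 = 35 - 1 = 34

34 errors


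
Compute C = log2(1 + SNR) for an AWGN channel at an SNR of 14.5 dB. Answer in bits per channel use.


SNR_linear = 10^(14.5/10) = 28.1838; C = log2(1 + SNR_linear) = log2(1 + 28.1838) = 4.8671

4.8671 bits/channel use


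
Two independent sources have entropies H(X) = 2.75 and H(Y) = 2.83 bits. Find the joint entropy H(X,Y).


For independent variables, H(X,Y) = H(X) + H(Y) = 2.75 + 2.83 = 5.58

5.58 bits


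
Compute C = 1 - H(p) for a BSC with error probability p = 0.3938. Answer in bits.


H(p) = -p*log2(p) - (1-p)*log2(1-p) = -0.3938*log2(0.3938) - 0.6062*log2(0.6062) = 0.529450 + 0.437758 = 0.9672. C = 1 - H(p) = 1 - 0.9672 = 0.0328

0.0328 bits


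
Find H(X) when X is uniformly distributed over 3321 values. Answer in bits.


H = log2(n) = log2(3321) = 11.6974

11.6974 bits


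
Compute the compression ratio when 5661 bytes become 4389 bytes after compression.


Ratio = original / compressed = 5661 / 4389 = 1.2898

1.2898


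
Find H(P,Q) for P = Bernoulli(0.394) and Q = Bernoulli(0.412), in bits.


H(P,Q) = -p*log2(q) - (1-p)*log2(1-q). -0.394*log2(0.412) = 0.504038; -0.606*log2(0.588) = 0.464264. H(P,Q) = 0.504038 + 0.464264 = 0.9683

0.9683 bits


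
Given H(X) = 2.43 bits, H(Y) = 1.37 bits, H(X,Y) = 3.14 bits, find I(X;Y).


I(X;Y) = H(X) + H(Y) - H(X,Y) = 2.43 + 1.37 - 3.14 = 0.66

0.66 bits


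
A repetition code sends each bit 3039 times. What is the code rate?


Rate = k/n = 1/3039

1/3039


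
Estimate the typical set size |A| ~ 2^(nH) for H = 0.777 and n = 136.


log2|A_typical| = nH = 136 * 0.777 = 105.672, so |A_typical| ~ 2^105.672 = 6.463e+31

6.463e+31


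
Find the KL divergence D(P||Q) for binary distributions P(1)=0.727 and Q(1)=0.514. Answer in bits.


KL = p*log2(p/q) + (1-p)*log2((1-p)/(1-q)) = 0.727*log2(0.727/0.514) + 0.273*log2(0.273/0.486) = 0.1365

0.1365 bits


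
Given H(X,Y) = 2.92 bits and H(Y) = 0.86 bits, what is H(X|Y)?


H(X|Y) = H(X,Y) - H(Y) = 2.92 - 0.86 = 2.06

2.06 bits


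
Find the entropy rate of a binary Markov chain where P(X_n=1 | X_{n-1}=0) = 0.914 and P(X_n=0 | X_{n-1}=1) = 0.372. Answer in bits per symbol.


Stationary distribution: pi_0 = p10/(p01+p10) = 0.2893, pi_1 = 0.7107. Entropy rate H' = pi_0*H(p01) + pi_1*H(p10) = 0.2893*0.423 + 0.7107*0.9522 = 0.7991

0.7991 bits/symbol


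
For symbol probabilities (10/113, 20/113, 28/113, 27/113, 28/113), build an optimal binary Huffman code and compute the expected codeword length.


Huffman construction (repeatedly merge the two least-probable nodes; each merge adds 1 bit to every symbol beneath it): 10/113 + 20/113 = 30/113; 27/113 + 28/113 = 55/113; 28/113 + 30/113 = 58/113; 55/113 + 58/113 = 1. Resulting codeword lengths (in the order the probabilities were given): (3, 3, 2, 2, 2). L_avg = sum(p_i * l_i) = 10/113*3 + 20/113*3 + 28/113*2 + 27/113*2 + 28/113*2 = 256/113 = 2.2655

2.2655 bits


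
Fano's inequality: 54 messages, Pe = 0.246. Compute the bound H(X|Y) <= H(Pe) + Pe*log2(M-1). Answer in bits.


H(Pe) = -Pe*log2(Pe) - (1-Pe)*log2(1-Pe) = -0.246*log2(0.246) - 0.754*log2(0.754) = 0.497724 + 0.307152 = 0.8049. Pe*log2(M-1) = 0.246*log2(53) = 1.409068. Bound = H(Pe) + Pe*log2(M-1) = 0.497724 + 0.307152 + 1.409068 = 2.2139

2.2139 bits


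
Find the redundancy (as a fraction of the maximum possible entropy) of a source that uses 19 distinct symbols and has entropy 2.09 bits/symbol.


H_max = log2(K) = log2(19) = 4.2479 bits/symbol. Redundancy = 1 - H/H_max = 1 - 2.09/4.2479 = 1 - 0.492 = 0.508

0.508


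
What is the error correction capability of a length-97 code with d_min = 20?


Correction capability = floor((d-1)/2) = floor((20-1)/2) = 9

9 errors


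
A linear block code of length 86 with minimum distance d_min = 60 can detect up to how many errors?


Detection capability = d_min - 1 = 60 - 1 = 59

59 errors


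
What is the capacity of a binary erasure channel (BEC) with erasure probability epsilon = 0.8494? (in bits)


C = 1 - epsilon = 1 - 0.8494 = 0.1506

0.1506 bits


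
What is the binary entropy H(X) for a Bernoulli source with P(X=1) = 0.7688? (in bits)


H = -p*log2(p) - (1-p)*log2(1-p). -0.7688*log2(0.7688) = 0.291621; -0.2312*log2(0.2312) = 0.488476. H = 0.291621 + 0.488476 = 0.7801

0.7801 bits


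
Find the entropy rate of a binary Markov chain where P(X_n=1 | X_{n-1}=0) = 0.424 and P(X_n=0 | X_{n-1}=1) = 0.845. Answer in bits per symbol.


Stationary distribution: pi_0 = p10/(p01+p10) = 0.6659, pi_1 = 0.3341. Entropy rate H' = pi_0*H(p01) + pi_1*H(p10) = 0.6659*0.9833 + 0.3341*0.6222 = 0.8626

0.8626 bits/symbol


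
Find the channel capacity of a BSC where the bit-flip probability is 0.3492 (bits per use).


H(p) = -p*log2(p) - (1-p)*log2(1-p) = -0.3492*log2(0.3492) - 0.6508*log2(0.6508) = 0.530042 + 0.403310 = 0.9334. C = 1 - H(p) = 1 - 0.9334 = 0.0666

0.0666 bits


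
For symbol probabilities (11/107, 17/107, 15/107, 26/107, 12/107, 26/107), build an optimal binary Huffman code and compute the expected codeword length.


Huffman construction (repeatedly merge the two least-probable nodes; each merge adds 1 bit to every symbol beneath it): 11/107 + 12/107 = 23/107; 15/107 + 17/107 = 32/107; 23/107 + 26/107 = 49/107; 26/107 + 32/107 = 58/107; 49/107 + 58/107 = 1. Resulting codeword lengths (in the order the probabilities were given): (3, 3, 3, 2, 3, 2). L_avg = sum(p_i * l_i) = 11/107*3 + 17/107*3 + 15/107*3 + 26/107*2 + 12/107*3 + 26/107*2 = 269/107 = 2.514

2.514 bits


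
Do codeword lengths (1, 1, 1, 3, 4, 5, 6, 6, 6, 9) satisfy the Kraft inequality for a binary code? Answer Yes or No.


Kraft sum = sum(2^(-l_i)) = 1.7676, need <= 1. Result: violated (a binary prefix-free code with these lengths cannot exist)

No


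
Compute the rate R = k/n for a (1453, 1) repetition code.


Rate = k/n = 1/1453

1/1453


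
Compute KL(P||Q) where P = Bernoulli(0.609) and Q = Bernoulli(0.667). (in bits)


KL = p*log2(p/q) + (1-p)*log2((1-p)/(1-q)) = 0.609*log2(0.609/0.667) + 0.391*log2(0.391/0.333) = 0.0106

0.0106 bits


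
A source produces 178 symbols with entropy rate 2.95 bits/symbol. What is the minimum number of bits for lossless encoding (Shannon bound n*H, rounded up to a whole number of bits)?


Minimum bits >= n * H = 178 * 2.95 = 525.1, rounded up to a whole number of bits = 526

526 bits


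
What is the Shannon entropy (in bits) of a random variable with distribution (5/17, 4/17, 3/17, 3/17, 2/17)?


H = -sum(p_i * log2(p_i)). Terms: -(5/17)*log2(5/17) = 0.519275; -(4/17)*log2(4/17) = 0.491168; -(3/17)*log2(3/17) = 0.441618; -(3/17)*log2(3/17) = 0.441618; -(2/17)*log2(2/17) = 0.363231. H = 0.519275 + 0.491168 + 0.441618 + 0.441618 + 0.363231 = 2.2569

2.2569 bits


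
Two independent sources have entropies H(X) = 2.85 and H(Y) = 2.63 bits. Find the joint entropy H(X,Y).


For independent variables, H(X,Y) = H(X) + H(Y) = 2.85 + 2.63 = 5.48

5.48 bits


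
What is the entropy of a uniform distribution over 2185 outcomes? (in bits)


H = log2(n) = log2(2185) = 11.0934

11.0934 bits


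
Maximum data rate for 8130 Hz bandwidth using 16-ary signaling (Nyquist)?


Rate = 2 * B * log2(M) = 2 * 8130 * 4.0 = 65040.0

65040.0 bps


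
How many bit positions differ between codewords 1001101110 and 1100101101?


Count differing positions: . ^ . ^ . . . . ^ ^ = 4 differences

4


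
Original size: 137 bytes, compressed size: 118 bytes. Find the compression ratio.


Ratio = original / compressed = 137 / 118 = 1.161

1.161


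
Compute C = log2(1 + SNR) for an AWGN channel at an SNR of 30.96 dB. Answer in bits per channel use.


SNR_linear = 10^(30.96/10) = 1247.3835; C = log2(1 + SNR_linear) = log2(1 + 1247.3835) = 10.2858

10.2858 bits/channel use


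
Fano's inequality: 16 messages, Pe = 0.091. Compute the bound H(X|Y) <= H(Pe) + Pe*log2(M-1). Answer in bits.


H(Pe) = -Pe*log2(Pe) - (1-Pe)*log2(1-Pe) = -0.091*log2(0.091) - 0.909*log2(0.909) = 0.314677 + 0.125122 = 0.4398. Pe*log2(M-1) = 0.091*log2(15) = 0.355527. Bound = H(Pe) + Pe*log2(M-1) = 0.314677 + 0.125122 + 0.355527 = 0.7953

0.7953 bits


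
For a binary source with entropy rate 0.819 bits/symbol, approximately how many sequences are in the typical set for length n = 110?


log2|A_typical| = nH = 110 * 0.819 = 90.09, so |A_typical| ~ 2^90.09 = 1.318e+27

1.318e+27


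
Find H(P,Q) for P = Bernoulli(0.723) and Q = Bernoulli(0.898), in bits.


H(P,Q) = -p*log2(q) - (1-p)*log2(1-q). -0.723*log2(0.898) = 0.112219; -0.277*log2(0.102) = 0.912260. H(P,Q) = 0.112219 + 0.912260 = 1.0245

1.0245 bits


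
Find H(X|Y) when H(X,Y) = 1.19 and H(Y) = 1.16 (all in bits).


H(X|Y) = H(X,Y) - H(Y) = 1.19 - 1.16 = 0.03

0.03 bits


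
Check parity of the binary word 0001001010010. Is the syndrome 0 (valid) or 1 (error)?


Syndrome = XOR of all bits = 0 XOR 0 XOR 0 XOR 1 XOR 0 XOR 0 XOR 1 XOR 0 XOR 1 XOR 0 XOR 0 XOR 1 XOR 0 = 0

0


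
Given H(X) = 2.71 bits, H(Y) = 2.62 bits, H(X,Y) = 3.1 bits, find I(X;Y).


I(X;Y) = H(X) + H(Y) - H(X,Y) = 2.71 + 2.62 - 3.1 = 2.23

2.23 bits


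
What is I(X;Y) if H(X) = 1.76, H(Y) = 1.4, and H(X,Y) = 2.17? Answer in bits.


I(X;Y) = H(X) + H(Y) - H(X,Y) = 1.76 + 1.4 - 2.17 = 0.99

0.99 bits


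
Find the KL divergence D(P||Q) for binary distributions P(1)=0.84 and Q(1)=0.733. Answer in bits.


KL = p*log2(p/q) + (1-p)*log2((1-p)/(1-q)) = 0.84*log2(0.84/0.733) + 0.16*log2(0.16/0.267) = 0.0469

0.0469 bits


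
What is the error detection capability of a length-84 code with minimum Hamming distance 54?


Detection capability = d_min - 1 = 54 - 1 = 53

53 errors


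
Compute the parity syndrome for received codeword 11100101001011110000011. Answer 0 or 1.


Syndrome = XOR of all bits = 1 XOR 1 XOR 1 XOR 0 XOR 0 XOR 1 XOR 0 XOR 1 XOR 0 XOR 0 XOR 1 XOR 0 XOR 1 XOR 1 XOR 1 XOR 1 XOR 0 XOR 0 XOR 0 XOR 0 XOR 0 XOR 1 XOR 1 = 0

0


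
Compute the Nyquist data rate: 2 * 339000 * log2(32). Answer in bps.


Rate = 2 * B * log2(M) = 2 * 339000 * 5.0 = 3390000.0

3390000.0 bps


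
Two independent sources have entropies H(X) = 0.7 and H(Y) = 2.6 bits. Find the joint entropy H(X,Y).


For independent variables, H(X,Y) = H(X) + H(Y) = 0.7 + 2.6 = 3.3

3.3 bits


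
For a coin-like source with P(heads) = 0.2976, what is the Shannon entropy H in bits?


H = -p*log2(p) - (1-p)*log2(1-p). -0.2976*log2(0.2976) = 0.520370; -0.7024*log2(0.7024) = 0.357968. H = 0.520370 + 0.357968 = 0.8783

0.8783 bits


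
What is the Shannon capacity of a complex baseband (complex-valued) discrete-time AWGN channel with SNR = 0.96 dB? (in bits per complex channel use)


SNR_linear = 10^(0.96/10) = 1.2474; C = log2(1 + SNR_linear) = log2(1 + 1.2474) = 1.1682

1.1682 bits/channel use


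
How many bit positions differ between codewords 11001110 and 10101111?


Count differing positions: . ^ ^ . . . . ^ = 3 differences

3


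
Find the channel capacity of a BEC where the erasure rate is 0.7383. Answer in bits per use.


C = 1 - epsilon = 1 - 0.7383 = 0.2617

0.2617 bits


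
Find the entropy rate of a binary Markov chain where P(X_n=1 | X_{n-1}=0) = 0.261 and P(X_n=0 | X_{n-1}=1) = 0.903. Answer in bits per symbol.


Stationary distribution: pi_0 = p10/(p01+p10) = 0.7758, pi_1 = 0.2242. Entropy rate H' = pi_0*H(p01) + pi_1*H(p10) = 0.7758*0.8283 + 0.2242*0.4594 = 0.7455

0.7455 bits/symbol


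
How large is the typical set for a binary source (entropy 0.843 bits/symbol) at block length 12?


log2|A_typical| = nH = 12 * 0.843 = 10.116, so |A_typical| ~ 2^10.116 = 1.110e+03

1.110e+03


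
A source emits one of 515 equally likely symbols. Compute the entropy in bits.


H = log2(n) = log2(515) = 9.0084

9.0084 bits


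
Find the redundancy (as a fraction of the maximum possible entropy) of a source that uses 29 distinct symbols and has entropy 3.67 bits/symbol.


H_max = log2(K) = log2(29) = 4.858 bits/symbol. Redundancy = 1 - H/H_max = 1 - 3.67/4.858 = 1 - 0.7555 = 0.2445

0.2445


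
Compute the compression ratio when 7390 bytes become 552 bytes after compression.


Ratio = original / compressed = 7390 / 552 = 13.3877

13.3877


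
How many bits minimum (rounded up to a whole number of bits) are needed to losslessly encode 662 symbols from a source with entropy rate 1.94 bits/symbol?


Minimum bits >= n * H = 662 * 1.94 = 1284.28, rounded up to a whole number of bits = 1285

1285 bits


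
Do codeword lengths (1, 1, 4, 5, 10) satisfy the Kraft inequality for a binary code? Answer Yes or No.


Kraft sum = sum(2^(-l_i)) = 1.0947, need <= 1. Result: violated (a binary prefix-free code with these lengths cannot exist)

No


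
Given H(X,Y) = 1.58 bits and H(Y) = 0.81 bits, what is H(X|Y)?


H(X|Y) = H(X,Y) - H(Y) = 1.58 - 0.81 = 0.77

0.77 bits


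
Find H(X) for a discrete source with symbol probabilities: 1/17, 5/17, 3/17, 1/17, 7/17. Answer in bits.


H = -sum(p_i * log2(p_i)). Terms: -(1/17)*log2(1/17) = 0.240439; -(5/17)*log2(5/17) = 0.519275; -(3/17)*log2(3/17) = 0.441618; -(1/17)*log2(1/17) = 0.240439; -(7/17)*log2(7/17) = 0.527103. H = 0.240439 + 0.519275 + 0.441618 + 0.240439 + 0.527103 = 1.9689

1.9689 bits


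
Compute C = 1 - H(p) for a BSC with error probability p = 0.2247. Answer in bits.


H(p) = -p*log2(p) - (1-p)*log2(1-p) = -0.2247*log2(0.2247) - 0.7753*log2(0.7753) = 0.483988 + 0.284670 = 0.7687. C = 1 - H(p) = 1 - 0.7687 = 0.2313

0.2313 bits


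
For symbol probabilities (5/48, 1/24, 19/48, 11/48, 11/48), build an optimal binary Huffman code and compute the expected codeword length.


Huffman construction (repeatedly merge the two least-probable nodes; each merge adds 1 bit to every symbol beneath it): 1/24 + 5/48 = 7/48; 7/48 + 11/48 = 3/8; 11/48 + 3/8 = 29/48; 19/48 + 29/48 = 1. Resulting codeword lengths (in the order the probabilities were given): (4, 4, 1, 3, 2). L_avg = sum(p_i * l_i) = 5/48*4 + 1/24*4 + 19/48*1 + 11/48*3 + 11/48*2 = 17/8 = 2.125

2.125 bits


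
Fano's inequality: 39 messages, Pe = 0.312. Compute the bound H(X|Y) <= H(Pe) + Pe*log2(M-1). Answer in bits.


H(Pe) = -Pe*log2(Pe) - (1-Pe)*log2(1-Pe) = -0.312*log2(0.312) - 0.688*log2(0.688) = 0.524279 + 0.371189 = 0.8955. Pe*log2(M-1) = 0.312*log2(38) = 1.637353. Bound = H(Pe) + Pe*log2(M-1) = 0.524279 + 0.371189 + 1.637353 = 2.5328

2.5328 bits


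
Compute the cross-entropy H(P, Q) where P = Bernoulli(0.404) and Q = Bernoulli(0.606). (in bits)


H(P,Q) = -p*log2(q) - (1-p)*log2(1-q). -0.404*log2(0.606) = 0.291935; -0.596*log2(0.394) = 0.800865. H(P,Q) = 0.291935 + 0.800865 = 1.0928

1.0928 bits


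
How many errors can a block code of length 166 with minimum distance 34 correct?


Correction capability = floor((d-1)/2) = floor((34-1)/2) = 16

16 errors


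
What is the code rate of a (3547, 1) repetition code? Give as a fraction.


Rate = k/n = 1/3547

1/3547


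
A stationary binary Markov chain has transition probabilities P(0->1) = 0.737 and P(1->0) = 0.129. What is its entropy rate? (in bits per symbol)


Stationary distribution: pi_0 = p10/(p01+p10) = 0.149, pi_1 = 0.851. Entropy rate H' = pi_0*H(p01) + pi_1*H(p10) = 0.149*0.8312 + 0.851*0.5547 = 0.5959

0.5959 bits/symbol


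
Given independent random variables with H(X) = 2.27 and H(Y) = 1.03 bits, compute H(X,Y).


For independent variables, H(X,Y) = H(X) + H(Y) = 2.27 + 1.03 = 3.3

3.3 bits


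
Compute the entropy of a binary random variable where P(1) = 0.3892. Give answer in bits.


H = -p*log2(p) - (1-p)*log2(1-p). -0.3892*log2(0.3892) = 0.529863; -0.6108*log2(0.6108) = 0.434418. H = 0.529863 + 0.434418 = 0.9643

0.9643 bits


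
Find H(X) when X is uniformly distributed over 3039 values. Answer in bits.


H = log2(n) = log2(3039) = 11.5694

11.5694 bits


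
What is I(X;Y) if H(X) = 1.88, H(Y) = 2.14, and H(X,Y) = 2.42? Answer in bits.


I(X;Y) = H(X) + H(Y) - H(X,Y) = 1.88 + 2.14 - 2.42 = 1.6

1.6 bits


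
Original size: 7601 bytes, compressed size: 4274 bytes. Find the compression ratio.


Ratio = original / compressed = 7601 / 4274 = 1.7784

1.7784


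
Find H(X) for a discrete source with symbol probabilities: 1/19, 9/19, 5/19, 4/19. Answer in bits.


H = -sum(p_i * log2(p_i)). Terms: -(1/19)*log2(1/19) = 0.223575; -(9/19)*log2(9/19) = 0.510633; -(5/19)*log2(5/19) = 0.506842; -(4/19)*log2(4/19) = 0.473248. H = 0.223575 + 0.510633 + 0.506842 + 0.473248 = 1.7143

1.7143 bits


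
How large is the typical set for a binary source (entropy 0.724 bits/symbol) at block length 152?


log2|A_typical| = nH = 152 * 0.724 = 110.048, so |A_typical| ~ 2^110.048 = 1.342e+33

1.342e+33


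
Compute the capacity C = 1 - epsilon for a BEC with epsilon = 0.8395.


C = 1 - epsilon = 1 - 0.8395 = 0.1605

0.1605 bits


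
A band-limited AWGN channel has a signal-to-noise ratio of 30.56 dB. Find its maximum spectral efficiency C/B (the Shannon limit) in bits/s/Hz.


SNR_linear = 10^(30.56/10) = 1137.6273; C/B = log2(1 + SNR_linear) = log2(1 + 1137.6273) = 10.1531

10.1531 bits/s/Hz


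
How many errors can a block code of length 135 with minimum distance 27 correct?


Correction capability = floor((d-1)/2) = floor((27-1)/2) = 13

13 errors


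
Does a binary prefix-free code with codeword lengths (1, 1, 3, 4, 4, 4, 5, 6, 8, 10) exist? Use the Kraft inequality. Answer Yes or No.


Kraft sum = sum(2^(-l_i)) = 1.3643, need <= 1. Result: violated (a binary prefix-free code with these lengths cannot exist)

No


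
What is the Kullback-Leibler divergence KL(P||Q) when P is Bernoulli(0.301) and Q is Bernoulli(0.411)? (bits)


KL = p*log2(p/q) + (1-p)*log2((1-p)/(1-q)) = 0.301*log2(0.301/0.411) + 0.699*log2(0.699/0.589) = 0.0374

0.0374 bits


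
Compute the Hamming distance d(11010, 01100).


Count differing positions: ^ . ^ ^ . = 3 differences

3


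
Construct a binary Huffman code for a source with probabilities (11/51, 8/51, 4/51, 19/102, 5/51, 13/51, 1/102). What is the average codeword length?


Huffman construction (repeatedly merge the two least-probable nodes; each merge adds 1 bit to every symbol beneath it): 1/102 + 4/51 = 3/34; 3/34 + 5/51 = 19/102; 8/51 + 19/102 = 35/102; 19/102 + 11/51 = 41/102; 13/51 + 35/102 = 61/102; 41/102 + 61/102 = 1. Resulting codeword lengths (in the order the probabilities were given): (2, 3, 4, 3, 3, 2, 4). L_avg = sum(p_i * l_i) = 11/51*2 + 8/51*3 + 4/51*4 + 19/102*3 + 5/51*3 + 13/51*2 + 1/102*4 = 89/34 = 2.6176

2.6176 bits


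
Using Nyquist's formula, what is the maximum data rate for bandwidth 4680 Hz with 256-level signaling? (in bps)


Rate = 2 * B * log2(M) = 2 * 4680 * 8.0 = 74880.0

74880.0 bps


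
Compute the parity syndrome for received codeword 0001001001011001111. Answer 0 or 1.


Syndrome = XOR of all bits = 0 XOR 0 XOR 0 XOR 1 XOR 0 XOR 0 XOR 1 XOR 0 XOR 0 XOR 1 XOR 0 XOR 1 XOR 1 XOR 0 XOR 0 XOR 1 XOR 1 XOR 1 XOR 1 = 1

1


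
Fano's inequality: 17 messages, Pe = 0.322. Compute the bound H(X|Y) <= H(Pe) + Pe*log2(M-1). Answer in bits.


H(Pe) = -Pe*log2(Pe) - (1-Pe)*log2(1-Pe) = -0.322*log2(0.322) - 0.678*log2(0.678) = 0.526427 + 0.380116 = 0.9065. Pe*log2(M-1) = 0.322*log2(16) = 1.288000. Bound = H(Pe) + Pe*log2(M-1) = 0.526427 + 0.380116 + 1.288000 = 2.1945

2.1945 bits


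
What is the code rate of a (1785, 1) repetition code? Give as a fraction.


Rate = k/n = 1/1785

1/1785


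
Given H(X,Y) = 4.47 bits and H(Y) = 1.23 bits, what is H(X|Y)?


H(X|Y) = H(X,Y) - H(Y) = 4.47 - 1.23 = 3.24

3.24 bits


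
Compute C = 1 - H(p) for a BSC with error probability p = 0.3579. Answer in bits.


H(p) = -p*log2(p) - (1-p)*log2(1-p) = -0.3579*log2(0.3579) - 0.6421*log2(0.6421) = 0.530541 + 0.410385 = 0.9409. C = 1 - H(p) = 1 - 0.9409 = 0.0591

0.0591 bits


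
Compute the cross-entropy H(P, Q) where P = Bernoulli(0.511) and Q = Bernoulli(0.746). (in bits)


H(P,Q) = -p*log2(q) - (1-p)*log2(1-q). -0.511*log2(0.746) = 0.216027; -0.489*log2(0.254) = 0.966802. H(P,Q) = 0.216027 + 0.966802 = 1.1828

1.1828 bits


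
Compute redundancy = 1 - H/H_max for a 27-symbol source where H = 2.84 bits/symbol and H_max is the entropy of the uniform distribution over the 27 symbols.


H_max = log2(K) = log2(27) = 4.7549 bits/symbol. Redundancy = 1 - H/H_max = 1 - 2.84/4.7549 = 1 - 0.5973 = 0.4027

0.4027


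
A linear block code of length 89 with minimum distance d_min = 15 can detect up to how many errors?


Detection capability = d_min - 1 = 15 - 1 = 14

14 errors


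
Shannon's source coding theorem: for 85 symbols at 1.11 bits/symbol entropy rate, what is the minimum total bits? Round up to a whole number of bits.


Minimum bits >= n * H = 85 * 1.11 = 94.35, rounded up to a whole number of bits = 95

95 bits


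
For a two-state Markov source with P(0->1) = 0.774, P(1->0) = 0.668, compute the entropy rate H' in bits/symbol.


Stationary distribution: pi_0 = p10/(p01+p10) = 0.4632, pi_1 = 0.5368. Entropy rate H' = pi_0*H(p01) + pi_1*H(p10) = 0.4632*0.771 + 0.5368*0.917 = 0.8493

0.8493 bits/symbol


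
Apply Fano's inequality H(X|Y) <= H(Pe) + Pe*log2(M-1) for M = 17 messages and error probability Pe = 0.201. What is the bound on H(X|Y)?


H(Pe) = -Pe*log2(Pe) - (1-Pe)*log2(1-Pe) = -0.201*log2(0.201) - 0.799*log2(0.799) = 0.465261 + 0.258662 = 0.7239. Pe*log2(M-1) = 0.201*log2(16) = 0.804000. Bound = H(Pe) + Pe*log2(M-1) = 0.465261 + 0.258662 + 0.804000 = 1.5279

1.5279 bits


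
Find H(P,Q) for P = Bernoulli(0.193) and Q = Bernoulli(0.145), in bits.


H(P,Q) = -p*log2(q) - (1-p)*log2(1-q). -0.193*log2(0.145) = 0.537674; -0.807*log2(0.855) = 0.182385. H(P,Q) = 0.537674 + 0.182385 = 0.7201

0.7201 bits


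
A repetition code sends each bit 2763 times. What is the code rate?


Rate = k/n = 1/2763

1/2763


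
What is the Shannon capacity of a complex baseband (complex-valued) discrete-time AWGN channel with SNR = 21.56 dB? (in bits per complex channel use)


SNR_linear = 10^(21.56/10) = 143.2188; C = log2(1 + SNR_linear) = log2(1 + 143.2188) = 7.1721

7.1721 bits/channel use


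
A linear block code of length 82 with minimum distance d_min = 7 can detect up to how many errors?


Detection capability = d_min - 1 = 7 - 1 = 6

6 errors


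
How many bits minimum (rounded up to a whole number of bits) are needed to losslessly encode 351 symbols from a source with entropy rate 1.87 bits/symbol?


Minimum bits >= n * H = 351 * 1.87 = 656.37, rounded up to a whole number of bits = 657

657 bits


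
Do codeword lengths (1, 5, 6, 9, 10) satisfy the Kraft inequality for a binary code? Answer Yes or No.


Kraft sum = sum(2^(-l_i)) = 0.5498, need <= 1. Result: satisfied (a binary prefix-free code with these lengths exists)

Yes


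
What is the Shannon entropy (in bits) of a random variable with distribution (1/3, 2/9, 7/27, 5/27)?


H = -sum(p_i * log2(p_i)). Terms: -(1/3)*log2(1/3) = 0.528321; -(2/9)*log2(2/9) = 0.482206; -(7/27)*log2(7/27) = 0.504916; -(5/27)*log2(5/27) = 0.450548. H = 0.528321 + 0.482206 + 0.504916 + 0.450548 = 1.966

1.966 bits


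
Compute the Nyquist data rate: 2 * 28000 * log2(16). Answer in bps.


Rate = 2 * B * log2(M) = 2 * 28000 * 4.0 = 224000.0

224000.0 bps


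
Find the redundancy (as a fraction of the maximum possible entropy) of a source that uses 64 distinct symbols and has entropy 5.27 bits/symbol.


H_max = log2(K) = log2(64) = 6.0 bits/symbol. Redundancy = 1 - H/H_max = 1 - 5.27/6.0 = 1 - 0.8783 = 0.1217

0.1217


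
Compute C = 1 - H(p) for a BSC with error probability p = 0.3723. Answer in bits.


H(p) = -p*log2(p) - (1-p)*log2(1-p) = -0.3723*log2(0.3723) - 0.6277*log2(0.6277) = 0.530700 + 0.421722 = 0.9524. C = 1 - H(p) = 1 - 0.9524 = 0.0476

0.0476 bits


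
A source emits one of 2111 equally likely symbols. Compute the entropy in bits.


H = log2(n) = log2(2111) = 11.0437

11.0437 bits


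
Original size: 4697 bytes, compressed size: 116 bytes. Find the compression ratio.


Ratio = original / compressed = 4697 / 116 = 40.4914

40.4914


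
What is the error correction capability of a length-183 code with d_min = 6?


Correction capability = floor((d-1)/2) = floor((6-1)/2) = 2

2 errors


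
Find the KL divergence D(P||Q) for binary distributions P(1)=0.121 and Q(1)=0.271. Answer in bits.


KL = p*log2(p/q) + (1-p)*log2((1-p)/(1-q)) = 0.121*log2(0.121/0.271) + 0.879*log2(0.879/0.729) = 0.0965

0.0965 bits


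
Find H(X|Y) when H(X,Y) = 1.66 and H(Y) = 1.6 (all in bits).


H(X|Y) = H(X,Y) - H(Y) = 1.66 - 1.6 = 0.06

0.06 bits


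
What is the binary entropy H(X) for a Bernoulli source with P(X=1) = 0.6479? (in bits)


H = -p*log2(p) - (1-p)*log2(1-p). -0.6479*log2(0.6479) = 0.405687; -0.3521*log2(0.3521) = 0.530242. H = 0.405687 + 0.530242 = 0.9359

0.9359 bits


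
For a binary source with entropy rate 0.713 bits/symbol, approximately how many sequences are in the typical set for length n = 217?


log2|A_typical| = nH = 217 * 0.713 = 154.721, so |A_typical| ~ 2^154.721 = 3.764e+46

3.764e+46


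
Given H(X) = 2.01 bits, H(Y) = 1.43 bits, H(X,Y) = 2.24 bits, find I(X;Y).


I(X;Y) = H(X) + H(Y) - H(X,Y) = 2.01 + 1.43 - 2.24 = 1.2

1.2 bits


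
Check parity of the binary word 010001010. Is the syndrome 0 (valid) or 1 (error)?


Syndrome = XOR of all bits = 0 XOR 1 XOR 0 XOR 0 XOR 0 XOR 1 XOR 0 XOR 1 XOR 0 = 1

1


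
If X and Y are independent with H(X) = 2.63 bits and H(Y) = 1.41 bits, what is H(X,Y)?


For independent variables, H(X,Y) = H(X) + H(Y) = 2.63 + 1.41 = 4.04

4.04 bits


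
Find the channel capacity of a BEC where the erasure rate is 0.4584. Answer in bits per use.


C = 1 - epsilon = 1 - 0.4584 = 0.5416

0.5416 bits


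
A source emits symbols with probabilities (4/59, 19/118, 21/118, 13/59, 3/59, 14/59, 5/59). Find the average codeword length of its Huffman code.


Huffman construction (repeatedly merge the two least-probable nodes; each merge adds 1 bit to every symbol beneath it): 3/59 + 4/59 = 7/59; 5/59 + 7/59 = 12/59; 19/118 + 21/118 = 20/59; 12/59 + 13/59 = 25/59; 14/59 + 20/59 = 34/59; 25/59 + 34/59 = 1. Resulting codeword lengths (in the order the probabilities were given): (4, 3, 3, 2, 4, 2, 3). L_avg = sum(p_i * l_i) = 4/59*4 + 19/118*3 + 21/118*3 + 13/59*2 + 3/59*4 + 14/59*2 + 5/59*3 = 157/59 = 2.661

2.661 bits


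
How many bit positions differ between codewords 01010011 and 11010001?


Count differing positions: ^ . . . . . ^ . = 2 differences

2


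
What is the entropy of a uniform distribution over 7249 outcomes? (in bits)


H = log2(n) = log2(7249) = 12.8236

12.8236 bits


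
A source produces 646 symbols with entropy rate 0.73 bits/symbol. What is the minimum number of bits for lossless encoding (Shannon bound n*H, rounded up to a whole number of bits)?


Minimum bits >= n * H = 646 * 0.73 = 471.58, rounded up to a whole number of bits = 472

472 bits


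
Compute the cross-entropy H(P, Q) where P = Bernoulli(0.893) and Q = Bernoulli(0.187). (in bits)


H(P,Q) = -p*log2(q) - (1-p)*log2(1-q). -0.893*log2(0.187) = 2.160069; -0.107*log2(0.813) = 0.031958. H(P,Q) = 2.160069 + 0.031958 = 2.192

2.192 bits


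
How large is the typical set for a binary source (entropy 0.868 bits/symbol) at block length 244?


log2|A_typical| = nH = 244 * 0.868 = 211.792, so |A_typical| ~ 2^211.792 = 5.698e+63

5.698e+63


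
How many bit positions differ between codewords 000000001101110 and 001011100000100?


Count differing positions: . . ^ . ^ ^ ^ . ^ ^ . ^ . ^ . = 8 differences

8


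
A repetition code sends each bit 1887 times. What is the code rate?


Rate = k/n = 1/1887

1/1887


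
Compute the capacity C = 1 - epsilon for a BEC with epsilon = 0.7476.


C = 1 - epsilon = 1 - 0.7476 = 0.2524

0.2524 bits


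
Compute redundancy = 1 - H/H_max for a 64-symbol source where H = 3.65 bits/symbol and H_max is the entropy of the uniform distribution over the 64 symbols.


H_max = log2(K) = log2(64) = 6.0 bits/symbol. Redundancy = 1 - H/H_max = 1 - 3.65/6.0 = 1 - 0.6083 = 0.3917

0.3917


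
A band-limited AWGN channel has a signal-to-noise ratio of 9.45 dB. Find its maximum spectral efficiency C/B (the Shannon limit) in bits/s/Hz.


SNR_linear = 10^(9.45/10) = 8.8105; C/B = log2(1 + SNR_linear) = log2(1 + 8.8105) = 3.2943

3.2943 bits/s/Hz


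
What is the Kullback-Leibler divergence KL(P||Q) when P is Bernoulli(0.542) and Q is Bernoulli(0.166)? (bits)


KL = p*log2(p/q) + (1-p)*log2((1-p)/(1-q)) = 0.542*log2(0.542/0.166) + 0.458*log2(0.458/0.834) = 0.5292

0.5292 bits


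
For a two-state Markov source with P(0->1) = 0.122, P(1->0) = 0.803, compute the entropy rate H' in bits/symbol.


Stationary distribution: pi_0 = p10/(p01+p10) = 0.8681, pi_1 = 0.1319. Entropy rate H' = pi_0*H(p01) + pi_1*H(p10) = 0.8681*0.5351 + 0.1319*0.7159 = 0.5589

0.5589 bits/symbol


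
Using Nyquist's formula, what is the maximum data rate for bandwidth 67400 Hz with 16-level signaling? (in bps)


Rate = 2 * B * log2(M) = 2 * 67400 * 4.0 = 539200.0

539200.0 bps


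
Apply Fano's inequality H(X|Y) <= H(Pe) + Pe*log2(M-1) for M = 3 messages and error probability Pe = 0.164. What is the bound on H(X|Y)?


H(Pe) = -Pe*log2(Pe) - (1-Pe)*log2(1-Pe) = -0.164*log2(0.164) - 0.836*log2(0.836) = 0.427750 + 0.216043 = 0.6438. Pe*log2(M-1) = 0.164*log2(2) = 0.164000. Bound = H(Pe) + Pe*log2(M-1) = 0.427750 + 0.216043 + 0.164000 = 0.8078

0.8078 bits


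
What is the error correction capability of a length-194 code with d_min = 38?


Correction capability = floor((d-1)/2) = floor((38-1)/2) = 18

18 errors


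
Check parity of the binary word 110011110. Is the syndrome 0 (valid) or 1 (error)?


Syndrome = XOR of all bits = 1 XOR 1 XOR 0 XOR 0 XOR 1 XOR 1 XOR 1 XOR 1 XOR 0 = 0

0


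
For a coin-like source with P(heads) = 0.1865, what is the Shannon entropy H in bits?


H = -p*log2(p) - (1-p)*log2(1-p). -0.1865*log2(0.1865) = 0.451843; -0.8135*log2(0.8135) = 0.242249. H = 0.451843 + 0.242249 = 0.6941

0.6941 bits
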